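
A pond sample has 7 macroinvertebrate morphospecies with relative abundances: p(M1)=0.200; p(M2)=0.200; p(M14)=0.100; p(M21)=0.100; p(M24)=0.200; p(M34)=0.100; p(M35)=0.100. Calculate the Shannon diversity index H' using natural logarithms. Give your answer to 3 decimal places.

1.887

Each pᵢ ln pᵢ term (working shown to 5 dp, full precision carried): 0.2×(-1.60944)=-0.32189, 0.2×(-1.60944)=-0.32189, 0.1×(-2.30259)=-0.23026, 0.1×(-2.30259)=-0.23026, 0.2×(-1.60944)=-0.32189, 0.1×(-2.30259)=-0.23026, 0.1×(-2.30259)=-0.23026.
Sum = -1.88670, so H' = 1.887.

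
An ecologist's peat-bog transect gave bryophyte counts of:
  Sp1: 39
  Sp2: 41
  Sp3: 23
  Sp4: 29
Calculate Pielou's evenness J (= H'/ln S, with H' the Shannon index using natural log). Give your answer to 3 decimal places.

0.982

Total N = 39+41+23+29 = 132, so the proportions are 0.29545, 0.31061, 0.17424, 0.2197 (working shown to 5 dp, full precision carried).
H' = −Σ pᵢ ln pᵢ = −((-0.36023) + (-0.36317) + (-0.30446) + (-0.33295)) = 1.36081.
With S = 4 species, ln S = 1.38629, so J = 1.36081/1.38629 = 0.98161, i.e. 0.982 to 3 decimal places.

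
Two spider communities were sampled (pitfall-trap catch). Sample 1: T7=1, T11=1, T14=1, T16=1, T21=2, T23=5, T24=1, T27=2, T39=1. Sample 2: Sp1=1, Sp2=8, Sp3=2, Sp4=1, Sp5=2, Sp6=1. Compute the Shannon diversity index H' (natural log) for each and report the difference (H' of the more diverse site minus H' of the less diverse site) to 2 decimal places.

0.57

Sample 1: N=15, proportions 0.066666667, 0.066666667, 0.066666667, 0.066666667, 0.133333333, 0.333333333, 0.066666667, 0.133333333, 0.066666667, giving H' = 1.986731649 (working shown to 9 dp, full precision carried).
Sample 2: N=15, proportions 0.066666667, 0.533333333, 0.133333333, 0.066666667, 0.133333333, 0.066666667, giving H' = 1.414175464.
Difference = |1.986731649 − 1.414175464| = 0.572556185, i.e. 0.57 to 2 decimal places.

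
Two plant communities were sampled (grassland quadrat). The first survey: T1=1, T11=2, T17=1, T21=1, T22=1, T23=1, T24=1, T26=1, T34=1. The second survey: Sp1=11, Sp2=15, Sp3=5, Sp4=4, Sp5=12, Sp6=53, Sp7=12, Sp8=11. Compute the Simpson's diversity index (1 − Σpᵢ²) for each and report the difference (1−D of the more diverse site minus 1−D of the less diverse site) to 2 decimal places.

0.12

The first survey: N=10, proportions 0.1, 0.2, 0.1, 0.1, 0.1, 0.1, 0.1, 0.1, 0.1, giving 1−D = 0.8800 (working shown to 4 dp, full precision carried).
The second survey: N=123, proportions 0.0894, 0.122, 0.0407, 0.0325, 0.0976, 0.4309, 0.0976, 0.0894, giving 1−D = 0.7617.
Difference = |0.8800 − 0.7617| = 0.1183, i.e. 0.12 to 2 decimal places.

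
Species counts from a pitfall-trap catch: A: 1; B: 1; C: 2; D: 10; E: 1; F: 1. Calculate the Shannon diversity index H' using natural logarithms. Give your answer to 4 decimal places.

Total N = 1+1+2+10+1+1 = 16, so the proportions are 0.0625, 0.0625, 0.125, 0.625, 0.0625, 0.0625 (working shown to 6 dp, full precision carried).
Each pᵢ ln pᵢ term: 0.0625×(-2.772589)=-0.173287, 0.0625×(-2.772589)=-0.173287, 0.125×(-2.079442)=-0.259930, 0.625×(-0.470004)=-0.293752, 0.0625×(-2.772589)=-0.173287, 0.0625×(-2.772589)=-0.173287.
Sum = -1.246830, so H' = 1.2468.

1.2468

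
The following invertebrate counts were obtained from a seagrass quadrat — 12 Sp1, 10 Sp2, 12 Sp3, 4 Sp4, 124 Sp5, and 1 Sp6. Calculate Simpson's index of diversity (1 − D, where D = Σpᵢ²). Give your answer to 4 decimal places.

0.4060

Total N = 12+10+12+4+124+1 = 163, so the proportions are 0.07362, 0.06135, 0.07362, 0.02454, 0.760736, 0.006135 (working shown to 6 dp, full precision carried).
D = 0.07362² + 0.06135² + 0.07362² + 0.02454² + 0.760736² + 0.006135² = 0.005420 + 0.003764 + 0.005420 + 0.000602 + 0.578720 + 0.000038 = 0.593963.
So 1 − D = 0.406037, i.e. 0.4060 to 4 decimal places.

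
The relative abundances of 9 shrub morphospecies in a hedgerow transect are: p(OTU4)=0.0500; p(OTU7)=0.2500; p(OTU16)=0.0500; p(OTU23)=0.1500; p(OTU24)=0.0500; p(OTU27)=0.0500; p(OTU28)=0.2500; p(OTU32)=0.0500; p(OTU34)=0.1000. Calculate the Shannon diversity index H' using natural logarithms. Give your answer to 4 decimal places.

Each pᵢ ln pᵢ term (working shown to 6 dp, full precision carried): 0.05×(-2.995732)=-0.149787, 0.25×(-1.386294)=-0.346574, 0.05×(-2.995732)=-0.149787, 0.15×(-1.897120)=-0.284568, 0.05×(-2.995732)=-0.149787, 0.05×(-2.995732)=-0.149787, 0.25×(-1.386294)=-0.346574, 0.05×(-2.995732)=-0.149787, 0.1×(-2.302585)=-0.230259.
Sum = -1.956907, so H' = 1.9569.

1.9569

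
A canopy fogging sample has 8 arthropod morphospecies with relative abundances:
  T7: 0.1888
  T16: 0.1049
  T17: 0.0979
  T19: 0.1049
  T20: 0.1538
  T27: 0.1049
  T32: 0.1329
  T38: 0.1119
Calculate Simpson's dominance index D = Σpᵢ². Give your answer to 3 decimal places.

0.132

D = 0.1888² + 0.1049² + 0.0979² + 0.1049² + 0.1538² + 0.1049² + 0.1329² + 0.1119² = 0.03565 + 0.01100 + 0.00958 + 0.01100 + 0.02365 + 0.01100 + 0.01766 + 0.01252 = 0.13208 (working shown to 5 dp, full precision carried).
To 3 decimal places, D = 0.132.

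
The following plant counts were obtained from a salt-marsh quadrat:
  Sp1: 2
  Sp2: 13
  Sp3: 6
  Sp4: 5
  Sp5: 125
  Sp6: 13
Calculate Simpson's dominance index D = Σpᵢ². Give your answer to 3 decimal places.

Total N = 2+13+6+5+125+13 = 164, so the proportions are 0.0122, 0.07927, 0.03659, 0.03049, 0.7622, 0.07927 (working shown to 5 dp, full precision carried).
D = 0.0122² + 0.07927² + 0.03659² + 0.03049² + 0.7622² + 0.07927² = 0.00015 + 0.00628 + 0.00134 + 0.00093 + 0.58094 + 0.00628 = 0.59593.
To 3 decimal places, D = 0.596.

0.596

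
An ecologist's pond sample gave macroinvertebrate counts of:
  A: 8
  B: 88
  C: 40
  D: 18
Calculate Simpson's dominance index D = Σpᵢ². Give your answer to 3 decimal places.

Total N = 8+88+40+18 = 154, so the proportions are 0.05195, 0.57143, 0.25974, 0.11688 (working shown to 5 dp, full precision carried).
D = 0.05195² + 0.57143² + 0.25974² + 0.11688² = 0.00270 + 0.32653 + 0.06747 + 0.01366 = 0.41036.
To 3 decimal places, D = 0.410.

0.410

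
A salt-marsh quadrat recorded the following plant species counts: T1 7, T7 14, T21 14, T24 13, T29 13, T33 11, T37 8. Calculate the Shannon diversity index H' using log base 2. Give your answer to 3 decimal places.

2.765

Total N = 7+14+14+13+13+11+8 = 80, so the proportions are 0.0875, 0.175, 0.175, 0.1625, 0.1625, 0.1375, 0.1 (working shown to 5 dp, full precision carried).
Each pᵢ log₂ pᵢ term: 0.0875×(-3.51457)=-0.30753, 0.175×(-2.51457)=-0.44005, 0.175×(-2.51457)=-0.44005, 0.1625×(-2.62149)=-0.42599, 0.1625×(-2.62149)=-0.42599, 0.1375×(-2.86250)=-0.39359, 0.1×(-3.32193)=-0.33219.
Sum = -2.76540, so H' = 2.765.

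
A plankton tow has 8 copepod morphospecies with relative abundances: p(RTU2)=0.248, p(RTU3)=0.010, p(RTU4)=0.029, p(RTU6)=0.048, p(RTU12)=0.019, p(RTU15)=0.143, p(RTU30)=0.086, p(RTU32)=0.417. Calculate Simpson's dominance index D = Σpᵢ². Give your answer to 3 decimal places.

0.267

D = 0.248² + 0.01² + 0.029² + 0.048² + 0.019² + 0.143² + 0.086² + 0.417² = 0.06150 + 0.00010 + 0.00084 + 0.00230 + 0.00036 + 0.02045 + 0.00740 + 0.17389 = 0.26684 (working shown to 5 dp, full precision carried).
To 3 decimal places, D = 0.267.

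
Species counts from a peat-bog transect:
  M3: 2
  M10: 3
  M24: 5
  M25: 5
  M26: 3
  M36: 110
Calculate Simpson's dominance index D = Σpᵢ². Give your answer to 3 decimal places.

Total N = 2+3+5+5+3+110 = 128, so the proportions are 0.01562, 0.02344, 0.03906, 0.03906, 0.02344, 0.85938 (working shown to 5 dp, full precision carried).
D = 0.01562² + 0.02344² + 0.03906² + 0.03906² + 0.02344² + 0.85938² = 0.00024 + 0.00055 + 0.00153 + 0.00153 + 0.00055 + 0.73853 = 0.74292.
To 3 decimal places, D = 0.743.

0.743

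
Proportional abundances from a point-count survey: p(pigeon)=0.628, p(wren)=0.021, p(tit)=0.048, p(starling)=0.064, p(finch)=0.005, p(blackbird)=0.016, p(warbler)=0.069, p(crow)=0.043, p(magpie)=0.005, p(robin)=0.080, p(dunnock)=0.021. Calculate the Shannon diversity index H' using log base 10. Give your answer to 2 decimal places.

Each pᵢ log₁₀ pᵢ term (working shown to 4 dp, full precision carried): 0.628×(-0.2020)=-0.1269, 0.021×(-1.6778)=-0.0352, 0.048×(-1.3188)=-0.0633, 0.064×(-1.1938)=-0.0764, 0.005×(-2.3010)=-0.0115, 0.016×(-1.7959)=-0.0287, 0.069×(-1.1612)=-0.0801, 0.043×(-1.3665)=-0.0588, 0.005×(-2.3010)=-0.0115, 0.08×(-1.0969)=-0.0878, 0.021×(-1.6778)=-0.0352.
Sum = -0.6154, so H' = 0.62.

0.62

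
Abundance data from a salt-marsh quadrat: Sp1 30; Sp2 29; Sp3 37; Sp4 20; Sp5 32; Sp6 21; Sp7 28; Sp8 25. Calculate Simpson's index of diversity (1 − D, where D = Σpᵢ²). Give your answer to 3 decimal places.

0.870

Total N = 30+29+37+20+32+21+28+25 = 222, so the proportions are 0.13514, 0.13063, 0.16667, 0.09009, 0.14414, 0.09459, 0.12613, 0.11261 (working shown to 5 dp, full precision carried).
D = 0.13514² + 0.13063² + 0.16667² + 0.09009² + 0.14414² + 0.09459² + 0.12613² + 0.11261² = 0.01826 + 0.01706 + 0.02778 + 0.00812 + 0.02078 + 0.00895 + 0.01591 + 0.01268 = 0.12953.
So 1 − D = 0.87047, i.e. 0.870 to 3 decimal places.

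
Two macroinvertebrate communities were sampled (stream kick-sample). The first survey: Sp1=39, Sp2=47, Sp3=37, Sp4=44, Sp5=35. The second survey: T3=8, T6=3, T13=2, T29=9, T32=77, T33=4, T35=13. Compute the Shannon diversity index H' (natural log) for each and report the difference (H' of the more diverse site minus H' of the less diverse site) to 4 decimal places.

The first survey: N=202, proportions 0.193069307, 0.232673267, 0.183168317, 0.217821782, 0.173267327, giving H' = 1.603409627 (working shown to 9 dp, full precision carried).
The second survey: N=116, proportions 0.068965517, 0.025862069, 0.017241379, 0.077586207, 0.663793103, 0.034482759, 0.112068966, giving H' = 1.180700352.
Difference = |1.603409627 − 1.180700352| = 0.422709275, i.e. 0.4227 to 4 decimal places.

0.4227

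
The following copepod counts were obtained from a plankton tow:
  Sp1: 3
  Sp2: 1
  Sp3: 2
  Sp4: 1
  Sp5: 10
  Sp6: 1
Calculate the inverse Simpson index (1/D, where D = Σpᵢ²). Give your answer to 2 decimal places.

Total N = 3+1+2+1+10+1 = 18, so the proportions are 0.16667, 0.05556, 0.11111, 0.05556, 0.55556, 0.05556 (working shown to 5 dp, full precision carried).
D = 0.16667² + 0.05556² + 0.11111² + 0.05556² + 0.55556² + 0.05556² = 0.02778 + 0.00309 + 0.01235 + 0.00309 + 0.30864 + 0.00309 = 0.35802.
So 1/D = 2.7931, i.e. 2.79 to 2 decimal places.

2.79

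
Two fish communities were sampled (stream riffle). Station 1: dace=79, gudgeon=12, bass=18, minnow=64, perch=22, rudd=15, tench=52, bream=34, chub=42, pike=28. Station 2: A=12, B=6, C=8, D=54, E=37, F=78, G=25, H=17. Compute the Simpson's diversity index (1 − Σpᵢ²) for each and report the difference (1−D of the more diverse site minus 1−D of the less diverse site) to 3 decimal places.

Station 1: N=366, proportions 0.21585, 0.03279, 0.04918, 0.17486, 0.06011, 0.04098, 0.14208, 0.0929, 0.11475, 0.0765, giving 1−D = 0.86621 (working shown to 5 dp, full precision carried).
Station 2: N=237, proportions 0.05063, 0.02532, 0.03376, 0.22785, 0.15612, 0.32911, 0.10549, 0.07173, giving 1−D = 0.79478.
Difference = |0.86621 − 0.79478| = 0.07143, i.e. 0.071 to 3 decimal places.

0.071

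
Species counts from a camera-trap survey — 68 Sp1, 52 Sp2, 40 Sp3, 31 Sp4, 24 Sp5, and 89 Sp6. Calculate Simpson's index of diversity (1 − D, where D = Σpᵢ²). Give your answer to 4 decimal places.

Total N = 68+52+40+31+24+89 = 304, so the proportions are 0.223684, 0.171053, 0.131579, 0.101974, 0.078947, 0.292763 (working shown to 6 dp, full precision carried).
D = 0.223684² + 0.171053² + 0.131579² + 0.101974² + 0.078947² + 0.292763² = 0.050035 + 0.029259 + 0.017313 + 0.010399 + 0.006233 + 0.085710 = 0.198948.
So 1 − D = 0.801052, i.e. 0.8011 to 4 decimal places.

0.8011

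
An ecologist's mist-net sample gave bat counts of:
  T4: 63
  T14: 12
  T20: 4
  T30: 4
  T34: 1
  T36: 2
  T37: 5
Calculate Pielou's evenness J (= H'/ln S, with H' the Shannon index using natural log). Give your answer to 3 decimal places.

0.560

Total N = 63+12+4+4+1+2+5 = 91, so the proportions are 0.69231, 0.13187, 0.04396, 0.04396, 0.01099, 0.02198, 0.05495 (working shown to 5 dp, full precision carried).
H' = −Σ pᵢ ln pᵢ = −((-0.25458) + (-0.26716) + (-0.13734) + (-0.13734) + (-0.04957) + (-0.08391) + (-0.15942)) = 1.08932.
With S = 7 species, ln S = 1.94591, so J = 1.08932/1.94591 = 0.55980, i.e. 0.560 to 3 decimal places.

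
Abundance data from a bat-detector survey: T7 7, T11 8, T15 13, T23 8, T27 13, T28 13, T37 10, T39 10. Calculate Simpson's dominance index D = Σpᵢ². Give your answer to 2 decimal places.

Total N = 7+8+13+8+13+13+10+10 = 82, so the proportions are 0.0854, 0.0976, 0.1585, 0.0976, 0.1585, 0.1585, 0.122, 0.122 (working shown to 4 dp, full precision carried).
D = 0.0854² + 0.0976² + 0.1585² + 0.0976² + 0.1585² + 0.1585² + 0.122² + 0.122² = 0.0073 + 0.0095 + 0.0251 + 0.0095 + 0.0251 + 0.0251 + 0.0149 + 0.0149 = 0.1315.
To 2 decimal places, D = 0.13.

0.13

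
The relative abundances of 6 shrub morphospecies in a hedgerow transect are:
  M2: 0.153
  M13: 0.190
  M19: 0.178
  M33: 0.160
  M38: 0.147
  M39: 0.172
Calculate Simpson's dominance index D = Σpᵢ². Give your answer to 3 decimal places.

0.168

D = 0.153² + 0.19² + 0.178² + 0.16² + 0.147² + 0.172² = 0.02341 + 0.03610 + 0.03168 + 0.02560 + 0.02161 + 0.02958 = 0.16799 (working shown to 5 dp, full precision carried).
To 3 decimal places, D = 0.168.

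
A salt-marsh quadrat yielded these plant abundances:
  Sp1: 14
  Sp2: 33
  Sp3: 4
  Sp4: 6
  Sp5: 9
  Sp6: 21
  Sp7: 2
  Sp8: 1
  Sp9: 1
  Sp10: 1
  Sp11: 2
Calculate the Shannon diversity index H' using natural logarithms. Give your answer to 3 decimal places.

Total N = 14+33+4+6+9+21+2+1+1+1+2 = 94, so the proportions are 0.14894, 0.35106, 0.04255, 0.06383, 0.09574, 0.2234, 0.02128, 0.01064, 0.01064, 0.01064, 0.02128 (working shown to 5 dp, full precision carried).
Each pᵢ ln pᵢ term: 0.14894×(-1.90424)=-0.28361, 0.35106×(-1.04679)=-0.36749, 0.04255×(-3.15700)=-0.13434, 0.06383×(-2.75154)=-0.17563, 0.09574×(-2.34607)=-0.22462, 0.2234×(-1.49877)=-0.33483, 0.02128×(-3.85015)=-0.08192, 0.01064×(-4.54329)=-0.04833, 0.01064×(-4.54329)=-0.04833, 0.01064×(-4.54329)=-0.04833, 0.02128×(-3.85015)=-0.08192.
Sum = -1.82936, so H' = 1.829.

1.829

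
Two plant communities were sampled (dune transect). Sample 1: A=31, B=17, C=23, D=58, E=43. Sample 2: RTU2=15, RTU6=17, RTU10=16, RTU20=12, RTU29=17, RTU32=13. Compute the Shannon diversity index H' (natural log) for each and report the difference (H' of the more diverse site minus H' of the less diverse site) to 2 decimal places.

0.26

Sample 1: N=172, proportions 0.18023, 0.09884, 0.13372, 0.33721, 0.25, giving H' = 1.51975 (working shown to 5 dp, full precision carried).
Sample 2: N=90, proportions 0.16667, 0.18889, 0.17778, 0.13333, 0.18889, 0.14444, giving H' = 1.78342.
Difference = |1.51975 − 1.78342| = 0.26367, i.e. 0.26 to 2 decimal places.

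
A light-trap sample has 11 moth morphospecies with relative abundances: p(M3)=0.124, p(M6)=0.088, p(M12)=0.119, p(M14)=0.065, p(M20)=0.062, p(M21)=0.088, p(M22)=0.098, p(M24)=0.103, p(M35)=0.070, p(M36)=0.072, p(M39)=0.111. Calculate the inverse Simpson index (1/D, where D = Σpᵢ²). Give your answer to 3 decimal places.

10.448

D = 0.124² + 0.088² + 0.119² + 0.065² + 0.062² + 0.088² + 0.098² + 0.103² + 0.07² + 0.072² + 0.111² = 0.01537600 + 0.00774400 + 0.01416100 + 0.00422500 + 0.00384400 + 0.00774400 + 0.00960400 + 0.01060900 + 0.00490000 + 0.00518400 + 0.01232100 = 0.09571200 (working shown to 8 dp, full precision carried).
So 1/D = 10.44801, i.e. 10.448 to 3 decimal places.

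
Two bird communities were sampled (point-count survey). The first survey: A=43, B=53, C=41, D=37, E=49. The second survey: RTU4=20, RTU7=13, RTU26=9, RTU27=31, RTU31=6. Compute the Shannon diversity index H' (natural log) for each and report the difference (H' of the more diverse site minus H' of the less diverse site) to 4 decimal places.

The first survey: N=223, proportions 0.19282511, 0.23766816, 0.1838565, 0.16591928, 0.21973094, giving H' = 1.60126734 (working shown to 8 dp, full precision carried).
The second survey: N=79, proportions 0.25316456, 0.16455696, 0.11392405, 0.39240506, 0.07594937, giving H' = 1.45504066.
Difference = |1.60126734 − 1.45504066| = 0.14622668, i.e. 0.1462 to 4 decimal places.

0.1462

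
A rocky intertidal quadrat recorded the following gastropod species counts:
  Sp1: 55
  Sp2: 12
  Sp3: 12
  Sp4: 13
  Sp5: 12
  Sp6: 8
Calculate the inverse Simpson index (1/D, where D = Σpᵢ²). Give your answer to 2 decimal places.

Total N = 55+12+12+13+12+8 = 112, so the proportions are 0.491071, 0.107143, 0.107143, 0.116071, 0.107143, 0.071429 (working shown to 6 dp, full precision carried).
D = 0.491071² + 0.107143² + 0.107143² + 0.116071² + 0.107143² + 0.071429² = 0.241151 + 0.011480 + 0.011480 + 0.013473 + 0.011480 + 0.005102 = 0.294165.
So 1/D = 3.3995, i.e. 3.40 to 2 decimal places.

3.40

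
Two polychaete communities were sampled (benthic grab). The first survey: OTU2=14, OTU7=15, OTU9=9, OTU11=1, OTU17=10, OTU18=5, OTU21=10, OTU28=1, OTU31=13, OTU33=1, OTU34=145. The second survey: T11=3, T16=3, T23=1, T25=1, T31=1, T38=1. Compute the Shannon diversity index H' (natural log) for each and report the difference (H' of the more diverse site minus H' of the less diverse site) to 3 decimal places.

The first survey: N=224, proportions 0.0625, 0.066964, 0.040179, 0.004464, 0.044643, 0.022321, 0.044643, 0.004464, 0.058036, 0.004464, 0.647321, giving H' = 1.365163 (working shown to 6 dp, full precision carried).
The second survey: N=10, proportions 0.3, 0.3, 0.1, 0.1, 0.1, 0.1, giving H' = 1.643418.
Difference = |1.365163 − 1.643418| = 0.278255, i.e. 0.278 to 3 decimal places.

0.278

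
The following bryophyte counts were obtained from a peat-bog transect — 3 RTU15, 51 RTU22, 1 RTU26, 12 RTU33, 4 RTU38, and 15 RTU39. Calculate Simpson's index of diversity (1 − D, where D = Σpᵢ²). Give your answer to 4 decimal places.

Total N = 3+51+1+12+4+15 = 86, so the proportions are 0.034884, 0.593023, 0.011628, 0.139535, 0.046512, 0.174419 (working shown to 6 dp, full precision carried).
D = 0.034884² + 0.593023² + 0.011628² + 0.139535² + 0.046512² + 0.174419² = 0.001217 + 0.351677 + 0.000135 + 0.019470 + 0.002163 + 0.030422 = 0.405084.
So 1 − D = 0.594916, i.e. 0.5949 to 4 decimal places.

0.5949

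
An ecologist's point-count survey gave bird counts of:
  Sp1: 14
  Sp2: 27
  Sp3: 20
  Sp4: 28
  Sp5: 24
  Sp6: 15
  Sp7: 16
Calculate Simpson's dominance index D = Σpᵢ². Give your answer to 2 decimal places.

0.15

Total N = 14+27+20+28+24+15+16 = 144, so the proportions are 0.0972, 0.1875, 0.1389, 0.1944, 0.1667, 0.1042, 0.1111 (working shown to 4 dp, full precision carried).
D = 0.0972² + 0.1875² + 0.1389² + 0.1944² + 0.1667² + 0.1042² + 0.1111² = 0.0095 + 0.0352 + 0.0193 + 0.0378 + 0.0278 + 0.0109 + 0.0123 = 0.1527.
To 2 decimal places, D = 0.15.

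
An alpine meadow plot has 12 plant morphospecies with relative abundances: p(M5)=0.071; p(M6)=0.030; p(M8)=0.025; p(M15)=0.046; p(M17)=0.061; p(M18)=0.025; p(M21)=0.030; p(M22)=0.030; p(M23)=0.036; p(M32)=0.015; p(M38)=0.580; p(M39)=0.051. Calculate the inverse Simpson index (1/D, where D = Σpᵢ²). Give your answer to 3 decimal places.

D = 0.071² + 0.03² + 0.025² + 0.046² + 0.061² + 0.025² + 0.03² + 0.03² + 0.036² + 0.015² + 0.58² + 0.051² = 0.005041 + 0.000900 + 0.000625 + 0.002116 + 0.003721 + 0.000625 + 0.000900 + 0.000900 + 0.001296 + 0.000225 + 0.336400 + 0.002601 = 0.355350 (working shown to 6 dp, full precision carried).
So 1/D = 2.81413, i.e. 2.814 to 3 decimal places.

2.814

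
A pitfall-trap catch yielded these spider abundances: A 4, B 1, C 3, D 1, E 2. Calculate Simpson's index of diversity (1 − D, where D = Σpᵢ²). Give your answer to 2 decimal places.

0.74

Total N = 4+1+3+1+2 = 11, so the proportions are 0.3636, 0.0909, 0.2727, 0.0909, 0.1818 (working shown to 4 dp, full precision carried).
D = 0.3636² + 0.0909² + 0.2727² + 0.0909² + 0.1818² = 0.1322 + 0.0083 + 0.0744 + 0.0083 + 0.0331 = 0.2562.
So 1 − D = 0.7438, i.e. 0.74 to 2 decimal places.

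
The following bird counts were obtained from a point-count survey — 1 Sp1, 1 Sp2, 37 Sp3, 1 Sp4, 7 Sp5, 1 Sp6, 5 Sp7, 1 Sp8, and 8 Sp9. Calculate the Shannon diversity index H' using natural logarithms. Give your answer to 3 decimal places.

1.354

Total N = 1+1+37+1+7+1+5+1+8 = 62, so the proportions are 0.01613, 0.01613, 0.59677, 0.01613, 0.1129, 0.01613, 0.08065, 0.01613, 0.12903 (working shown to 5 dp, full precision carried).
Each pᵢ ln pᵢ term: 0.01613×(-4.12713)=-0.06657, 0.01613×(-4.12713)=-0.06657, 0.59677×(-0.51622)=-0.30806, 0.01613×(-4.12713)=-0.06657, 0.1129×(-2.18122)=-0.24627, 0.01613×(-4.12713)=-0.06657, 0.08065×(-2.51770)=-0.20304, 0.01613×(-4.12713)=-0.06657, 0.12903×(-2.04769)=-0.26422.
Sum = -1.35442, so H' = 1.354.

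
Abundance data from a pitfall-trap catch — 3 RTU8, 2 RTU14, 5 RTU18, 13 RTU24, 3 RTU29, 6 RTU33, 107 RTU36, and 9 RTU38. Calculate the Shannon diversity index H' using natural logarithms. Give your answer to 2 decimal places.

1.08

Total N = 3+2+5+13+3+6+107+9 = 148, so the proportions are 0.0203, 0.0135, 0.0338, 0.0878, 0.0203, 0.0405, 0.723, 0.0608 (working shown to 4 dp, full precision carried).
Each pᵢ ln pᵢ term: 0.0203×(-3.8986)=-0.0790, 0.0135×(-4.3041)=-0.0582, 0.0338×(-3.3878)=-0.1145, 0.0878×(-2.4323)=-0.2136, 0.0203×(-3.8986)=-0.0790, 0.0405×(-3.2055)=-0.1300, 0.723×(-0.3244)=-0.2345, 0.0608×(-2.8000)=-0.1703.
Sum = -1.0791, so H' = 1.08.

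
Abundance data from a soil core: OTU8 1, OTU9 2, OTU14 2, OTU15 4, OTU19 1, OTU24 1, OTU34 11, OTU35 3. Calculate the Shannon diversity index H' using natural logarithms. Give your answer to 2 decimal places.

Total N = 1+2+2+4+1+1+11+3 = 25, so the proportions are 0.04, 0.08, 0.08, 0.16, 0.04, 0.04, 0.44, 0.12 (working shown to 4 dp, full precision carried).
Each pᵢ ln pᵢ term: 0.04×(-3.2189)=-0.1288, 0.08×(-2.5257)=-0.2021, 0.08×(-2.5257)=-0.2021, 0.16×(-1.8326)=-0.2932, 0.04×(-3.2189)=-0.1288, 0.04×(-3.2189)=-0.1288, 0.44×(-0.8210)=-0.3612, 0.12×(-2.1203)=-0.2544.
Sum = -1.6993, so H' = 1.70.

1.70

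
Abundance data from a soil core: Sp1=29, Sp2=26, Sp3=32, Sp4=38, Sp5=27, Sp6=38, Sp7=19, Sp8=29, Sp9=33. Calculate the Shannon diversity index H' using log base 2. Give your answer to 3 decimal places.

3.143

Total N = 29+26+32+38+27+38+19+29+33 = 271, so the proportions are 0.107011, 0.095941, 0.118081, 0.140221, 0.099631, 0.140221, 0.070111, 0.107011, 0.121771 (working shown to 6 dp, full precision carried).
Each pᵢ log₂ pᵢ term: 0.107011×(-3.224168)=-0.345022, 0.095941×(-3.381709)=-0.324444, 0.118081×(-3.082149)=-0.363944, 0.140221×(-2.834222)=-0.397419, 0.099631×(-3.327262)=-0.331498, 0.140221×(-2.834222)=-0.397419, 0.070111×(-3.834222)=-0.268820, 0.107011×(-3.224168)=-0.345022, 0.121771×(-3.037755)=-0.369911.
Sum = -3.143498, so H' = 3.143.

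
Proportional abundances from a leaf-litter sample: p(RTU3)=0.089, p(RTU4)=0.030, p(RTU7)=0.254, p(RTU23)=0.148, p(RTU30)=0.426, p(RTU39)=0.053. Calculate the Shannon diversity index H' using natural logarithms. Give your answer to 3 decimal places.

Each pᵢ ln pᵢ term (working shown to 5 dp, full precision carried): 0.089×(-2.41912)=-0.21530, 0.03×(-3.50656)=-0.10520, 0.254×(-1.37042)=-0.34809, 0.148×(-1.91054)=-0.28276, 0.426×(-0.85332)=-0.36351, 0.053×(-2.93746)=-0.15569.
Sum = -1.47054, so H' = 1.471.

1.471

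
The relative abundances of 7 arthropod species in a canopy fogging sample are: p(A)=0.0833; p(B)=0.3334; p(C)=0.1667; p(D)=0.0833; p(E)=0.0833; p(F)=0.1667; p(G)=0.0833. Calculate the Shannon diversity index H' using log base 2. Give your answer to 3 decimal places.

Each pᵢ log₂ pᵢ term (working shown to 5 dp, full precision carried): 0.0833×(-3.58554)=-0.29868, 0.3334×(-1.58467)=-0.52833, 0.1667×(-2.58467)=-0.43087, 0.0833×(-3.58554)=-0.29868, 0.0833×(-3.58554)=-0.29868, 0.1667×(-2.58467)=-0.43087, 0.0833×(-3.58554)=-0.29868.
Sum = -2.58476, so H' = 2.585.

2.585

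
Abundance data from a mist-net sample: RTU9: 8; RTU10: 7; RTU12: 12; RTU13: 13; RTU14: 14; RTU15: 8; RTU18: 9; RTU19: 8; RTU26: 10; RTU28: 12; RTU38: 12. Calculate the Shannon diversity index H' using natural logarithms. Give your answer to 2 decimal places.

2.37

Total N = 8+7+12+13+14+8+9+8+10+12+12 = 113, so the proportions are 0.0708, 0.0619, 0.1062, 0.115, 0.1239, 0.0708, 0.0796, 0.0708, 0.0885, 0.1062, 0.1062 (working shown to 4 dp, full precision carried).
Each pᵢ ln pᵢ term: 0.0708×(-2.6479)=-0.1875, 0.0619×(-2.7815)=-0.1723, 0.1062×(-2.2425)=-0.2381, 0.115×(-2.1624)=-0.2488, 0.1239×(-2.0883)=-0.2587, 0.0708×(-2.6479)=-0.1875, 0.0796×(-2.5302)=-0.2015, 0.0708×(-2.6479)=-0.1875, 0.0885×(-2.4248)=-0.2146, 0.1062×(-2.2425)=-0.2381, 0.1062×(-2.2425)=-0.2381.
Sum = -2.3727, so H' = 2.37.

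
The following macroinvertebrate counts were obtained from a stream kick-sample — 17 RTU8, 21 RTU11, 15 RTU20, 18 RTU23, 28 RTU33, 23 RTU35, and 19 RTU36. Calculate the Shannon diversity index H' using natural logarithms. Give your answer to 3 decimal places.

Total N = 17+21+15+18+28+23+19 = 141, so the proportions are 0.12057, 0.14894, 0.10638, 0.12766, 0.19858, 0.16312, 0.13475 (working shown to 5 dp, full precision carried).
Each pᵢ ln pᵢ term: 0.12057×(-2.11555)=-0.25507, 0.14894×(-1.90424)=-0.28361, 0.10638×(-2.24071)=-0.23837, 0.12766×(-2.05839)=-0.26277, 0.19858×(-1.61656)=-0.32102, 0.16312×(-1.81327)=-0.29578, 0.13475×(-2.00432)=-0.27009.
Sum = -1.92671, so H' = 1.927.

1.927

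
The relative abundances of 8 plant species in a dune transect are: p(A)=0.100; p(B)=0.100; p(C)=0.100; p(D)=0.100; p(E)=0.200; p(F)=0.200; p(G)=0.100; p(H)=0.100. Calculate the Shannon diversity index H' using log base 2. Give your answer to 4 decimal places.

Each pᵢ log₂ pᵢ term (working shown to 6 dp, full precision carried): 0.1×(-3.321928)=-0.332193, 0.1×(-3.321928)=-0.332193, 0.1×(-3.321928)=-0.332193, 0.1×(-3.321928)=-0.332193, 0.2×(-2.321928)=-0.464386, 0.2×(-2.321928)=-0.464386, 0.1×(-3.321928)=-0.332193, 0.1×(-3.321928)=-0.332193.
Sum = -2.921928, so H' = 2.9219.

2.9219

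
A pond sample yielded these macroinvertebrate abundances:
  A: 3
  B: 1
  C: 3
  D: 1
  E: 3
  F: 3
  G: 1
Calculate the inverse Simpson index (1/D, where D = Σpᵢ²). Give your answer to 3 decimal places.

Total N = 3+1+3+1+3+3+1 = 15, so the proportions are 0.2, 0.0666667, 0.2, 0.0666667, 0.2, 0.2, 0.0666667 (working shown to 7 dp, full precision carried).
D = 0.2² + 0.0666667² + 0.2² + 0.0666667² + 0.2² + 0.2² + 0.0666667² = 0.0400000 + 0.0044444 + 0.0400000 + 0.0044444 + 0.0400000 + 0.0400000 + 0.0044444 = 0.1733333.
So 1/D = 5.76923, i.e. 5.769 to 3 decimal places.

5.769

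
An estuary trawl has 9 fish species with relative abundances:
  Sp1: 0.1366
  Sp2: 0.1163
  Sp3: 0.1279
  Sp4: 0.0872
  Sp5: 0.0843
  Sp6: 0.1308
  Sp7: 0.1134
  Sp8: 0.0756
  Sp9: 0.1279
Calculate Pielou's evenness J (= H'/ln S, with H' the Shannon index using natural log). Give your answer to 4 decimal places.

0.9911

H' = −Σ pᵢ ln pᵢ = −((-0.271929) + (-0.250229) + (-0.263027) + (-0.212729) + (-0.208505) + (-0.266058) + (-0.246853) + (-0.195222) + (-0.263027)) = 2.177580 (working shown to 6 dp, full precision carried).
With S = 9 species, ln S = 2.197225, so J = 2.177580/2.197225 = 0.991059, i.e. 0.9911 to 4 decimal places.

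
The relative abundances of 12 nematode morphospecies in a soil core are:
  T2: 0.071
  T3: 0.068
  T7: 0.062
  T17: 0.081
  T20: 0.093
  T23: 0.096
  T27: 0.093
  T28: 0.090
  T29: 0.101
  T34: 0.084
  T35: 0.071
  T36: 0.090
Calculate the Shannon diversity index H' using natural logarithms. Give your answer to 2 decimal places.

Each pᵢ ln pᵢ term (working shown to 4 dp, full precision carried): 0.071×(-2.6451)=-0.1878, 0.068×(-2.6882)=-0.1828, 0.062×(-2.7806)=-0.1724, 0.081×(-2.5133)=-0.2036, 0.093×(-2.3752)=-0.2209, 0.096×(-2.3434)=-0.2250, 0.093×(-2.3752)=-0.2209, 0.09×(-2.4079)=-0.2167, 0.101×(-2.2926)=-0.2316, 0.084×(-2.4769)=-0.2081, 0.071×(-2.6451)=-0.1878, 0.09×(-2.4079)=-0.2167.
Sum = -2.4742, so H' = 2.47.

2.47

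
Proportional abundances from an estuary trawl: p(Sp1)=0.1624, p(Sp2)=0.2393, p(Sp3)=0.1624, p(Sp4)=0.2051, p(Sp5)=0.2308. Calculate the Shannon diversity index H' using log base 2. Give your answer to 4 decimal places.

Each pᵢ log₂ pᵢ term (working shown to 6 dp, full precision carried): 0.1624×(-2.622376)=-0.425874, 0.2393×(-2.063108)=-0.493702, 0.1624×(-2.622376)=-0.425874, 0.2051×(-2.285601)=-0.468777, 0.2308×(-2.115285)=-0.488208.
Sum = -2.302434, so H' = 2.3024.

2.3024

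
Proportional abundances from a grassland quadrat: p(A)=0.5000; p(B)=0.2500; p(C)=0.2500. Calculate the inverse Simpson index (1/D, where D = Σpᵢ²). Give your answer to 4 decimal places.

D = 0.5² + 0.25² + 0.25² = 0.2500000 + 0.0625000 + 0.0625000 = 0.3750000 (working shown to 7 dp, full precision carried).
So 1/D = 2.666667, i.e. 2.6667 to 4 decimal places.

2.6667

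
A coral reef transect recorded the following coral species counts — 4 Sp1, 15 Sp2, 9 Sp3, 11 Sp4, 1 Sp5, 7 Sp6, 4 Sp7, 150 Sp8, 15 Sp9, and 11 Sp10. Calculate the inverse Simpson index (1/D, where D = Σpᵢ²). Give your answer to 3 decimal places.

2.206

Total N = 4+15+9+11+1+7+4+150+15+11 = 227, so the proportions are 0.017621, 0.066079, 0.039648, 0.048458, 0.004405, 0.030837, 0.017621, 0.660793, 0.066079, 0.048458 (working shown to 6 dp, full precision carried).
D = 0.017621² + 0.066079² + 0.039648² + 0.048458² + 0.004405² + 0.030837² + 0.017621² + 0.660793² + 0.066079² + 0.048458² = 0.000311 + 0.004366 + 0.001572 + 0.002348 + 0.000019 + 0.000951 + 0.000311 + 0.436647 + 0.004366 + 0.002348 = 0.453240.
So 1/D = 2.20634, i.e. 2.206 to 3 decimal places.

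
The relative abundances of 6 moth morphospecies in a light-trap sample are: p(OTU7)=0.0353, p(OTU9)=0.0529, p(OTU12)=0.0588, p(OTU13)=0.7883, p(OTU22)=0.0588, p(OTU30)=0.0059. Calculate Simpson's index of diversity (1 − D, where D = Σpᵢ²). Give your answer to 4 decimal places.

D = 0.0353² + 0.0529² + 0.0588² + 0.7883² + 0.0588² + 0.0059² = 0.001246 + 0.002798 + 0.003457 + 0.621417 + 0.003457 + 0.000035 = 0.632411 (working shown to 6 dp, full precision carried).
So 1 − D = 0.367589, i.e. 0.3676 to 4 decimal places.

0.3676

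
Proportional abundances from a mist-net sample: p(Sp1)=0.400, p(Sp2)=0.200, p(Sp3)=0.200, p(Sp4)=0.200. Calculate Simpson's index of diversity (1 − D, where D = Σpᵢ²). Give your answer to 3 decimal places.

D = 0.4² + 0.2² + 0.2² + 0.2² = 0.16000 + 0.04000 + 0.04000 + 0.04000 = 0.28000 (working shown to 5 dp, full precision carried).
So 1 − D = 0.72000, i.e. 0.720 to 3 decimal places.

0.720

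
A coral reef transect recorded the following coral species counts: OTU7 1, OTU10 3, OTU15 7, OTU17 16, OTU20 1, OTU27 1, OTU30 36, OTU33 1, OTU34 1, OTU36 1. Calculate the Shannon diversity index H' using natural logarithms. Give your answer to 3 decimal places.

1.421

Total N = 1+3+7+16+1+1+36+1+1+1 = 68, so the proportions are 0.01471, 0.04412, 0.10294, 0.23529, 0.01471, 0.01471, 0.52941, 0.01471, 0.01471, 0.01471 (working shown to 5 dp, full precision carried).
Each pᵢ ln pᵢ term: 0.01471×(-4.21951)=-0.06205, 0.04412×(-3.12090)=-0.13769, 0.10294×(-2.27360)=-0.23405, 0.23529×(-1.44692)=-0.34045, 0.01471×(-4.21951)=-0.06205, 0.01471×(-4.21951)=-0.06205, 0.52941×(-0.63599)=-0.33670, 0.01471×(-4.21951)=-0.06205, 0.01471×(-4.21951)=-0.06205, 0.01471×(-4.21951)=-0.06205.
Sum = -1.42119, so H' = 1.421.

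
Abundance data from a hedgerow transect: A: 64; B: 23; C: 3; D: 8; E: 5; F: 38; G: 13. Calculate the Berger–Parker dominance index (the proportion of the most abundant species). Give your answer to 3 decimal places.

Total N = 64+23+3+8+5+38+13 = 154, so the proportions are 0.41558, 0.14935, 0.01948, 0.05195, 0.03247, 0.24675, 0.08442 (working shown to 5 dp, full precision carried).
The largest proportion is 0.41558, i.e. d = 0.416 to 3 decimal places.

0.416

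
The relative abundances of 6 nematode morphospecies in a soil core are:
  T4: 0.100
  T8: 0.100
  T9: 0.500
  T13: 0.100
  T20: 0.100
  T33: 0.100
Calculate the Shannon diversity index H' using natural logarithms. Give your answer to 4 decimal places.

1.4979

Each pᵢ ln pᵢ term (working shown to 6 dp, full precision carried): 0.1×(-2.302585)=-0.230259, 0.1×(-2.302585)=-0.230259, 0.5×(-0.693147)=-0.346574, 0.1×(-2.302585)=-0.230259, 0.1×(-2.302585)=-0.230259, 0.1×(-2.302585)=-0.230259.
Sum = -1.497866, so H' = 1.4979.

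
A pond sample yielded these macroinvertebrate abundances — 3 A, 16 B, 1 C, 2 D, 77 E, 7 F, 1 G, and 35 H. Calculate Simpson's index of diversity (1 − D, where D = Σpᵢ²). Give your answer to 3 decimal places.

0.629

Total N = 3+16+1+2+77+7+1+35 = 142, so the proportions are 0.02113, 0.11268, 0.00704, 0.01408, 0.54225, 0.0493, 0.00704, 0.24648 (working shown to 5 dp, full precision carried).
D = 0.02113² + 0.11268² + 0.00704² + 0.01408² + 0.54225² + 0.0493² + 0.00704² + 0.24648² = 0.00045 + 0.01270 + 0.00005 + 0.00020 + 0.29404 + 0.00243 + 0.00005 + 0.06075 = 0.37066.
So 1 − D = 0.62934, i.e. 0.629 to 3 decimal places.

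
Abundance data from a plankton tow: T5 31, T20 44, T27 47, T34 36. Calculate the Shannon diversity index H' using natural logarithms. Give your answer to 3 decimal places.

1.373

Total N = 31+44+47+36 = 158, so the proportions are 0.1962, 0.27848, 0.29747, 0.22785 (working shown to 5 dp, full precision carried).
Each pᵢ ln pᵢ term: 0.1962×(-1.62861)=-0.31954, 0.27848×(-1.27841)=-0.35601, 0.29747×(-1.21245)=-0.36066, 0.22785×(-1.47908)=-0.33700.
Sum = -1.37322, so H' = 1.373.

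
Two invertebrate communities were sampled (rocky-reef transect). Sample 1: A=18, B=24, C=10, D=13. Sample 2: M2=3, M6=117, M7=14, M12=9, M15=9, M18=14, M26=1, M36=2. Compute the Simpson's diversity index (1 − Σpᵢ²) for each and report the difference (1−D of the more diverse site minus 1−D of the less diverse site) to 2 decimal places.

0.22

Sample 1: N=65, proportions 0.2769, 0.3692, 0.1538, 0.2, giving 1−D = 0.7233 (working shown to 4 dp, full precision carried).
Sample 2: N=169, proportions 0.0178, 0.6923, 0.0828, 0.0533, 0.0533, 0.0828, 0.0059, 0.0118, giving 1−D = 0.5008.
Difference = |0.7233 − 0.5008| = 0.2225, i.e. 0.22 to 2 decimal places.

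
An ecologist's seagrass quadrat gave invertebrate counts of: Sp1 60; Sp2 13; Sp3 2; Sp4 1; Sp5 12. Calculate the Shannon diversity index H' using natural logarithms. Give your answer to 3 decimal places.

0.952

Total N = 60+13+2+1+12 = 88, so the proportions are 0.68182, 0.14773, 0.02273, 0.01136, 0.13636 (working shown to 5 dp, full precision carried).
Each pᵢ ln pᵢ term: 0.68182×(-0.38299)=-0.26113, 0.14773×(-1.91239)=-0.28251, 0.02273×(-3.78419)=-0.08600, 0.01136×(-4.47734)=-0.05088, 0.13636×(-1.99243)=-0.27170.
Sum = -0.95222, so H' = 0.952.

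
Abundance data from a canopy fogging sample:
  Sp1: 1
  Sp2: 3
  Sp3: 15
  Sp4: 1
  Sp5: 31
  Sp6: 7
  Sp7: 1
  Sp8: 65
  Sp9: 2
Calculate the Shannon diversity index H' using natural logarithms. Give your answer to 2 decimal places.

1.37

Total N = 1+3+15+1+31+7+1+65+2 = 126, so the proportions are 0.0079, 0.0238, 0.119, 0.0079, 0.246, 0.0556, 0.0079, 0.5159, 0.0159 (working shown to 4 dp, full precision carried).
Each pᵢ ln pᵢ term: 0.0079×(-4.8363)=-0.0384, 0.0238×(-3.7377)=-0.0890, 0.119×(-2.1282)=-0.2534, 0.0079×(-4.8363)=-0.0384, 0.246×(-1.4023)=-0.3450, 0.0556×(-2.8904)=-0.1606, 0.0079×(-4.8363)=-0.0384, 0.5159×(-0.6619)=-0.3415, 0.0159×(-4.1431)=-0.0658.
Sum = -1.3703, so H' = 1.37.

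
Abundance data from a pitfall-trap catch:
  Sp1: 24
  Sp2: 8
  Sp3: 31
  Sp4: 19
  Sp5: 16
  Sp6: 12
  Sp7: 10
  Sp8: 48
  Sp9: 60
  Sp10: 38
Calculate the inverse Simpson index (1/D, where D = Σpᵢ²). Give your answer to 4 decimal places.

7.2126

Total N = 24+8+31+19+16+12+10+48+60+38 = 266, so the proportions are 0.09022556, 0.03007519, 0.11654135, 0.07142857, 0.06015038, 0.04511278, 0.03759398, 0.18045113, 0.22556391, 0.14285714 (working shown to 8 dp, full precision carried).
D = 0.09022556² + 0.03007519² + 0.11654135² + 0.07142857² + 0.06015038² + 0.04511278² + 0.03759398² + 0.18045113² + 0.22556391² + 0.14285714² = 0.00814065 + 0.00090452 + 0.01358189 + 0.00510204 + 0.00361807 + 0.00203516 + 0.00141331 + 0.03256261 + 0.05087908 + 0.02040816 = 0.13864549.
So 1/D = 7.212640, i.e. 7.2126 to 4 decimal places.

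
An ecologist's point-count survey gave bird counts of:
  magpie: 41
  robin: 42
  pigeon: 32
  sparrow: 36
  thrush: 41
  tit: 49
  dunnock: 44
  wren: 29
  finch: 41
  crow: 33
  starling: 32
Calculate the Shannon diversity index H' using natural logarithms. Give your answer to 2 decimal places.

2.39

Total N = 41+42+32+36+41+49+44+29+41+33+32 = 420, so the proportions are 0.0976, 0.1, 0.0762, 0.0857, 0.0976, 0.1167, 0.1048, 0.069, 0.0976, 0.0786, 0.0762 (working shown to 4 dp, full precision carried).
Each pᵢ ln pᵢ term: 0.0976×(-2.3267)=-0.2271, 0.1×(-2.3026)=-0.2303, 0.0762×(-2.5745)=-0.1962, 0.0857×(-2.4567)=-0.2106, 0.0976×(-2.3267)=-0.2271, 0.1167×(-2.1484)=-0.2507, 0.1048×(-2.2561)=-0.2363, 0.069×(-2.6730)=-0.1846, 0.0976×(-2.3267)=-0.2271, 0.0786×(-2.5437)=-0.1999, 0.0762×(-2.5745)=-0.1962.
Sum = -2.3860, so H' = 2.39.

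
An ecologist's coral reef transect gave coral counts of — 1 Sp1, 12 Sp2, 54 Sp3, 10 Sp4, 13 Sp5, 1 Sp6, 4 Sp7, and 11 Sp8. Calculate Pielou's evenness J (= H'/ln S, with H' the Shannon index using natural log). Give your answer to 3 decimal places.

0.730

Total N = 1+12+54+10+13+1+4+11 = 106, so the proportions are 0.00943, 0.11321, 0.50943, 0.09434, 0.12264, 0.00943, 0.03774, 0.10377 (working shown to 5 dp, full precision carried).
H' = −Σ pᵢ ln pᵢ = −((-0.04399) + (-0.24663) + (-0.34359) + (-0.22272) + (-0.25736) + (-0.04399) + (-0.12367) + (-0.23510)) = 1.51706.
With S = 8 species, ln S = 2.07944, so J = 1.51706/2.07944 = 0.72955, i.e. 0.730 to 3 decimal places.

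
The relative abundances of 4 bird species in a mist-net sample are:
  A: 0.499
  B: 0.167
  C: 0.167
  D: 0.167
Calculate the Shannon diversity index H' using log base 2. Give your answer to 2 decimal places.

1.79

Each pᵢ log₂ pᵢ term (working shown to 4 dp, full precision carried): 0.499×(-1.0029)=-0.5004, 0.167×(-2.5821)=-0.4312, 0.167×(-2.5821)=-0.4312, 0.167×(-2.5821)=-0.4312.
Sum = -1.7941, so H' = 1.79.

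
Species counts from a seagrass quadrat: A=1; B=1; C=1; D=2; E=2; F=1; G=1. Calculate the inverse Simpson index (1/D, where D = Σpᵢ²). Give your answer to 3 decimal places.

6.231

Total N = 1+1+1+2+2+1+1 = 9, so the proportions are 0.1111111, 0.1111111, 0.1111111, 0.2222222, 0.2222222, 0.1111111, 0.1111111 (working shown to 7 dp, full precision carried).
D = 0.1111111² + 0.1111111² + 0.1111111² + 0.2222222² + 0.2222222² + 0.1111111² + 0.1111111² = 0.0123457 + 0.0123457 + 0.0123457 + 0.0493827 + 0.0493827 + 0.0123457 + 0.0123457 = 0.1604938.
So 1/D = 6.23077, i.e. 6.231 to 3 decimal places.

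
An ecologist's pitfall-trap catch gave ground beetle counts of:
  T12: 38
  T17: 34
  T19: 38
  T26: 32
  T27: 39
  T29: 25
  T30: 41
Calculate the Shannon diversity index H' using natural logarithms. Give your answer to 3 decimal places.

1.935

Total N = 38+34+38+32+39+25+41 = 247, so the proportions are 0.15385, 0.13765, 0.15385, 0.12955, 0.15789, 0.10121, 0.16599 (working shown to 5 dp, full precision carried).
Each pᵢ ln pᵢ term: 0.15385×(-1.87180)=-0.28797, 0.13765×(-1.98303)=-0.27297, 0.15385×(-1.87180)=-0.28797, 0.12955×(-2.04365)=-0.26476, 0.15789×(-1.84583)=-0.29145, 0.10121×(-2.29051)=-0.23183, 0.16599×(-1.79582)=-0.29809.
Sum = -1.93504, so H' = 1.935.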